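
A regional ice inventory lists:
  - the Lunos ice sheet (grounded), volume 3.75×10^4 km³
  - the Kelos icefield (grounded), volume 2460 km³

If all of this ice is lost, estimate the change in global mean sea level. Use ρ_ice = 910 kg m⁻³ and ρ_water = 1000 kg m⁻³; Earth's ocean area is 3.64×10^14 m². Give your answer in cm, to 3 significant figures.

Lunos: 3.75×10^4 km³ × (910/1000) = 3.412×10^4 km³ of water.
Kelos: 2460 km³ × (910/1000) = 2239 km³ of water.
Total added water ≈ 3.636×10^13 m³ over 3.64×10^14 m² → Δh = 0.0999 m = 9.99 cm.

≈ 9.99 cm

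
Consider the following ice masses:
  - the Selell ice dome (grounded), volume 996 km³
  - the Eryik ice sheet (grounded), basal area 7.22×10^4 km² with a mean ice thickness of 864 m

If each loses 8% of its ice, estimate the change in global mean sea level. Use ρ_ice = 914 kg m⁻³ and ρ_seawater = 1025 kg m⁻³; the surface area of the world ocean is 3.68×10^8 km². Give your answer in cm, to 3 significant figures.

≈ 1.23 cm

Selell: 0.08 × 996 km³ × (914/1025) = 71.05 km³ of water.
Eryik: ice volume = 7.22×10^4 km² × 864 m = 6.238×10^4 km³; 0.08 × 6.238×10^4 × (914/1025) = 4450 km³ of water.
Total added water ≈ 4.521×10^12 m³ over 3.68×10^14 m² → Δh = 0.0123 m = 1.23 cm.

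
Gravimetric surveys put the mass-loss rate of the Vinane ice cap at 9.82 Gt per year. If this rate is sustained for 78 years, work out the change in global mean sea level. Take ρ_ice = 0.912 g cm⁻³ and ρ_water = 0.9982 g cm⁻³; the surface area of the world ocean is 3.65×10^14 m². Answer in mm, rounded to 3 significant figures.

≈ 2.10 mm

Total mass lost = 9.82 Gt/yr × 78 yr = 766.0 Gt = 7.660×10^14 kg.
ρ_w = 0.9982 g cm⁻³ = 998.2 kg m⁻³, so water volume = 7.660×10^14 / 998.2 = 7.673×10^11 m³.
Δh = 7.673×10^11 / 3.65×10^14 = 2.10×10^-3 m = 2.10 mm.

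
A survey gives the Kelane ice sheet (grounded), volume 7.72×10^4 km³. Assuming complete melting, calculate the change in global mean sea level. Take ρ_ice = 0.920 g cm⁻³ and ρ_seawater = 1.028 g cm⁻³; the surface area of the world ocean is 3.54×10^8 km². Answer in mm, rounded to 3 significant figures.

≈ 195 mm

Kelane: 7.72×10^4 km³ × (920/1028) = 6.909×10^4 km³ of water.
Spread over 3.54×10^14 m² of ocean, Δh = 6.909×10^13 / 3.54×10^14 = 0.195 m = 195 mm.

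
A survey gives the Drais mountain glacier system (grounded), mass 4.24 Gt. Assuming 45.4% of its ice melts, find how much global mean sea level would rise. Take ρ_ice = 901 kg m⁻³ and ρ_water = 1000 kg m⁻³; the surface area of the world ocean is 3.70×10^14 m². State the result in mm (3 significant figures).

Drais: 0.454 × 4.24 Gt = 1.925×10^12 kg; dividing by ρ_w = 1000 kg m⁻³ gives 1.925×10^9 m³ of water.
Spread over 3.70×10^14 m² of ocean, Δh = 1.925×10^9 / 3.70×10^14 = 5.20×10^-6 m = 5.20×10^-3 mm.

≈ 5.20×10^-3 mm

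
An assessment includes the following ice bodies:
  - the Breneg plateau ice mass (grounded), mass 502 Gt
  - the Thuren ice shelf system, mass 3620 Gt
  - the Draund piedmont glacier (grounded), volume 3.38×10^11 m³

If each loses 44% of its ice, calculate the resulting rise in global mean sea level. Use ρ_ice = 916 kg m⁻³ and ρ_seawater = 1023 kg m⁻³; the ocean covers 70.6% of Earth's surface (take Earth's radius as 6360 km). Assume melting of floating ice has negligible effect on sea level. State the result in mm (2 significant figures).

Breneg: 0.44 × 502 Gt = 2.209×10^14 kg; dividing by ρ_w = 1023 kg m⁻³ gives 2.159×10^11 m³ of water.
The Thuren ice shelf system is floating and already displaces its own weight of water, so its melt adds essentially nothing to sea level.
Draund: 0.44 × 3.38×10^11 m³ × (916/1023) = 1.332×10^11 m³ of water.
Total added water ≈ 3.491×10^11 m³ over 3.59×10^14 m² → Δh = 9.73×10^-4 m = 0.97 mm.

≈ 0.97 mm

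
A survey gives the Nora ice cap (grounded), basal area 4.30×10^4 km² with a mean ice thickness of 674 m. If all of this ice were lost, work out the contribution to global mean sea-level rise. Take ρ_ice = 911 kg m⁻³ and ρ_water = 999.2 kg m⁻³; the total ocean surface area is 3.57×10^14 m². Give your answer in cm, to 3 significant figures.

≈ 7.40 cm

Nora: ice volume = 4.30×10^4 km² × 674 m = 2.898×10^4 km³; 2.898×10^4 × (911/999.2) = 2.642×10^4 km³ of water.
Spread over 3.57×10^14 m² of ocean, Δh = 2.642×10^13 / 3.57×10^14 = 0.0740 m = 7.40 cm.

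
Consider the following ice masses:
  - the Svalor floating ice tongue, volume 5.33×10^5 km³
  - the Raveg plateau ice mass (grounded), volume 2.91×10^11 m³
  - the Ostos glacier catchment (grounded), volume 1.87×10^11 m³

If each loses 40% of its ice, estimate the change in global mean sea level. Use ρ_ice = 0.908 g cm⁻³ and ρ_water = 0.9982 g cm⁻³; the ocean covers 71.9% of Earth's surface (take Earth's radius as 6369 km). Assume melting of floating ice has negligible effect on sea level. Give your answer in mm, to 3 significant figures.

≈ 0.475 mm

The Svalor floating ice tongue is floating and already displaces its own weight of water, so its melt adds essentially nothing to sea level.
Raveg: 0.4 × 2.91×10^11 m³ × (908/998.2) = 1.059×10^11 m³ of water.
Ostos: 0.4 × 1.87×10^11 m³ × (908/998.2) = 6.804×10^10 m³ of water.
Total added water ≈ 1.739×10^11 m³ over 3.67×10^14 m² → Δh = 4.75×10^-4 m = 0.475 mm.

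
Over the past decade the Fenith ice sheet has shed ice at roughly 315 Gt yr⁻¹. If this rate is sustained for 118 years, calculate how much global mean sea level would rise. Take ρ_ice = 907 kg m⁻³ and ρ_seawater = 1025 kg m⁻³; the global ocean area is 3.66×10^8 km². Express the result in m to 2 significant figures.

Total mass lost = 315 Gt/yr × 118 yr = 3.717×10^4 Gt = 3.717×10^16 kg.
ρ_w = 1025 kg m⁻³, so water volume = 3.717×10^16 / 1025 = 3.626×10^13 m³.
Δh = 3.626×10^13 / 3.66×10^14 = 0.0991 m.

≈ 0.099 m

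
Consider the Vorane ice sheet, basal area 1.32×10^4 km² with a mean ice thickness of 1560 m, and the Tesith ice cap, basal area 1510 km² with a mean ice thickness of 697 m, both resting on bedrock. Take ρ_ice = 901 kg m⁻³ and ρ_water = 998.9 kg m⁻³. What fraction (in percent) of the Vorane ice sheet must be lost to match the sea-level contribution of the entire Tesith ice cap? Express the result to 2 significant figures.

Equal sea-level rise means equal mass of meltwater, i.e. equal mass of ice lost.
Ice mass of Tesith: 9.483×10^14 kg; ice mass of Vorane: 1.855×10^16 kg.
Fraction required = 9.483×10^14 / 1.855×10^16 = 0.0511 → 5.1 %.

≈ 5.1 %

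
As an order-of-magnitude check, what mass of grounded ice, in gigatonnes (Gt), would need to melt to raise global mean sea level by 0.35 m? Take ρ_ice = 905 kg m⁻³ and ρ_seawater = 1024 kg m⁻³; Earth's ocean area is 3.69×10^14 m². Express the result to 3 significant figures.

Required water volume = Δh × A = 0.35 m × 3.69×10^14 m² = 1.291×10^14 m³.
ρ_w = 1024 kg m⁻³, so the mass of water = 1.291×10^14 m³ × 1024 kg m⁻³ = 1.322×10^17 kg = 1.32×10^5 Gt (and the same mass of ice, by conservation).

≈ 1.32×10^5 Gt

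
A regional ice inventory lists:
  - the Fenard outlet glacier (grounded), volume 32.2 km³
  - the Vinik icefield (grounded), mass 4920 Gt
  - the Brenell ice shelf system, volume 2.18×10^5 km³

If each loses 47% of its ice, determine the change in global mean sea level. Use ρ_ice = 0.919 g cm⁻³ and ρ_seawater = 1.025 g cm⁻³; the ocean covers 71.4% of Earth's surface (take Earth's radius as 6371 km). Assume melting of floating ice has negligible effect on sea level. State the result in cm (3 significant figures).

≈ 0.623 cm

Fenard: 0.47 × 32.2 km³ × (919/1025) = 13.57 km³ of water.
Vinik: 0.47 × 4920 Gt = 2.312×10^15 kg; dividing by ρ_w = 1.025 g cm⁻³ = 1025 kg m⁻³ gives 2.256×10^12 m³ of water.
The Brenell ice shelf system is floating and already displaces its own weight of water, so its melt adds essentially nothing to sea level.
Total added water ≈ 2.270×10^12 m³ over 3.64×10^14 m² → Δh = 6.23×10^-3 m = 0.623 cm.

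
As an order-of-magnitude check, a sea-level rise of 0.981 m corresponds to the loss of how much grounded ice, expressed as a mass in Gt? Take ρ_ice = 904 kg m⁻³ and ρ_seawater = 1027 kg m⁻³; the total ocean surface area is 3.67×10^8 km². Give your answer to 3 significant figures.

≈ 3.70×10^5 Gt

Required water volume = Δh × A = 0.981 m × 3.67×10^14 m² = 3.600×10^14 m³.
ρ_w = 1027 kg m⁻³, so the mass of water = 3.600×10^14 m³ × 1027 kg m⁻³ = 3.697×10^17 kg = 3.70×10^5 Gt (and the same mass of ice, by conservation).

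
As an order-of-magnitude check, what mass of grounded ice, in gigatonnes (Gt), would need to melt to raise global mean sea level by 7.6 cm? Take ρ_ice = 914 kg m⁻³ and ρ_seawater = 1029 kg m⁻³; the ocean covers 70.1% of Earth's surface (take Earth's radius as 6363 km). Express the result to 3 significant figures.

≈ 2.79×10^4 Gt

Required water volume = Δh × A = 0.076 m × 3.57×10^14 m² = 2.711×10^13 m³.
ρ_w = 1029 kg m⁻³, so the mass of water = 2.711×10^13 m³ × 1029 kg m⁻³ = 2.789×10^16 kg = 2.79×10^4 Gt (and the same mass of ice, by conservation).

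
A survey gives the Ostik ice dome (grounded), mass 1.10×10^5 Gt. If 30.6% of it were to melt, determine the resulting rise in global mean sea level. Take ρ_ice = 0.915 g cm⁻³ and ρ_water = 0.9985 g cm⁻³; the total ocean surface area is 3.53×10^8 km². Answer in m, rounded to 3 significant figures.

Ostik: 0.306 × 1.10×10^5 Gt = 3.366×10^16 kg; dividing by ρ_w = 0.9985 g cm⁻³ = 998.5 kg m⁻³ gives 3.371×10^13 m³ of water.
Spread over 3.53×10^14 m² of ocean, Δh = 3.371×10^13 / 3.53×10^14 = 0.0955 m.

≈ 0.0955 m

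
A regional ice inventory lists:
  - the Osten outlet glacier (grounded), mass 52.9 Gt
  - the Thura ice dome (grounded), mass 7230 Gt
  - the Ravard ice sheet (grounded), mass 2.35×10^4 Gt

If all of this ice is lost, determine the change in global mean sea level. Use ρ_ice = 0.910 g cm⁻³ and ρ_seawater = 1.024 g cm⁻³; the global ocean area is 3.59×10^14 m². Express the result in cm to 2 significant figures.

≈ 8.4 cm

Osten: 52.9 Gt = 5.290×10^13 kg; dividing by ρ_w = 1.024 g cm⁻³ = 1024 kg m⁻³ gives 5.166×10^10 m³ of water.
Thura: 7230 Gt = 7.230×10^15 kg; dividing by ρ_w = 1024 kg m⁻³ gives 7.061×10^12 m³ of water.
Ravard: 2.35×10^4 Gt = 2.350×10^16 kg; dividing by ρ_w = 1024 kg m⁻³ gives 2.295×10^13 m³ of water.
Total added water ≈ 3.006×10^13 m³ over 3.59×10^14 m² → Δh = 0.0837 m = 8.4 cm.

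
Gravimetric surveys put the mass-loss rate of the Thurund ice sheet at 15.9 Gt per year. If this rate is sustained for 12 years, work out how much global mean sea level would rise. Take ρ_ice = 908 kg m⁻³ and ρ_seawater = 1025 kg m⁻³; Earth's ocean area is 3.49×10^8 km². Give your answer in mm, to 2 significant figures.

≈ 0.53 mm

Total mass lost = 15.9 Gt/yr × 12 yr = 190.8 Gt = 1.908×10^14 kg.
ρ_w = 1025 kg m⁻³, so water volume = 1.908×10^14 / 1025 = 1.861×10^11 m³.
Δh = 1.861×10^11 / 3.49×10^14 = 5.33×10^-4 m = 0.53 mm.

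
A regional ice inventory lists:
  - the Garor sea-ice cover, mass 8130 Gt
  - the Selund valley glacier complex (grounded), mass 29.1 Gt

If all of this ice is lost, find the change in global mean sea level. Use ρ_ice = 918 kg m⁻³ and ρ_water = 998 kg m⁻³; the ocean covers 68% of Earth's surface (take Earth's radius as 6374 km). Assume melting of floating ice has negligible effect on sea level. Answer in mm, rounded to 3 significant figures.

≈ 0.0840 mm

The Garor sea-ice cover is floating and already displaces its own weight of water, so its melt adds essentially nothing to sea level.
Selund: 29.1 Gt = 2.910×10^13 kg; dividing by ρ_w = 998 kg m⁻³ gives 2.916×10^10 m³ of water.
Total added water ≈ 2.916×10^10 m³ over 3.47×10^14 m² → Δh = 8.40×10^-5 m = 0.0840 mm.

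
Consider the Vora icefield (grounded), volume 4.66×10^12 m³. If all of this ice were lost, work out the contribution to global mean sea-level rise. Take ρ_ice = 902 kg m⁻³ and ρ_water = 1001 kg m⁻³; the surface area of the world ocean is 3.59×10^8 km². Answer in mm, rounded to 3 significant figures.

Vora: 4.66×10^12 m³ × (902/1001) = 4.199×10^12 m³ of water.
Spread over 3.59×10^14 m² of ocean, Δh = 4.199×10^12 / 3.59×10^14 = 0.0117 m = 11.7 mm.

≈ 11.7 mm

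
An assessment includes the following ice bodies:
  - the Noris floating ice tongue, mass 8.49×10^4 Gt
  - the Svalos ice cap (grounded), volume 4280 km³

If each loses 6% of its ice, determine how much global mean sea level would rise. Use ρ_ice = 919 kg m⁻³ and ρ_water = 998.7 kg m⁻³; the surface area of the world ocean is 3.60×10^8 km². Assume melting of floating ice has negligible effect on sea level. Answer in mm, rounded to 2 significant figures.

≈ 0.66 mm

The Noris floating ice tongue is floating and already displaces its own weight of water, so its melt adds essentially nothing to sea level.
Svalos: 0.06 × 4280 km³ × (919/998.7) = 236.3 km³ of water.
Total added water ≈ 2.363×10^11 m³ over 3.60×10^14 m² → Δh = 6.56×10^-4 m = 0.66 mm.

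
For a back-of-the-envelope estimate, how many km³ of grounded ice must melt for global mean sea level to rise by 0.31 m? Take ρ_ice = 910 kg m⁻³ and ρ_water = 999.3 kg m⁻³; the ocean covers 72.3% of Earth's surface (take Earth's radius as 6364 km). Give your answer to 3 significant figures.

≈ 1.25×10^5 km³

Required water volume = Δh × A = 0.31 m × 3.68×10^14 m² = 1.141×10^14 m³ = 1.141×10^5 km³.
Ice volume = water volume × ρ_w/ρ_ice = 1.141×10^5 × 999.3/910 = 1.25×10^5 km³.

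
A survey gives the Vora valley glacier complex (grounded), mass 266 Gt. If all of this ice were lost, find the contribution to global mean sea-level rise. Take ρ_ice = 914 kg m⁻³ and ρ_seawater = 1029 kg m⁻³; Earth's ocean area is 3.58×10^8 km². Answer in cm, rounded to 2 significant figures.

≈ 0.072 cm

Vora: 266 Gt = 2.660×10^14 kg; dividing by ρ_w = 1029 kg m⁻³ gives 2.585×10^11 m³ of water.
Spread over 3.58×10^14 m² of ocean, Δh = 2.585×10^11 / 3.58×10^14 = 7.22×10^-4 m = 0.072 cm.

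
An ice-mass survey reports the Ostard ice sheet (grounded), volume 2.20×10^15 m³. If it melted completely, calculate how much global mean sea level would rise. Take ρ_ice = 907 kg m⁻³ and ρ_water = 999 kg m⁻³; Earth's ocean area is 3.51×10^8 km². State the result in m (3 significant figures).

≈ 5.69 m

Ostard: 2.20×10^15 m³ × (907/999) = 1.997×10^15 m³ of water.
Spread over 3.51×10^14 m² of ocean, Δh = 1.997×10^15 / 3.51×10^14 = 5.69 m.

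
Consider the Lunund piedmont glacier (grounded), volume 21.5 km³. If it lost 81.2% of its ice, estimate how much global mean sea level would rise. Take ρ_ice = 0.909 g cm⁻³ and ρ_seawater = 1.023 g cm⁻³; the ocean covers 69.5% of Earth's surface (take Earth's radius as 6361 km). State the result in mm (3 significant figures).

≈ 0.0439 mm

Lunund: 0.812 × 21.5 km³ × (909/1023) = 15.51 km³ of water.
Spread over 3.53×10^14 m² of ocean, Δh = 1.551×10^10 / 3.53×10^14 = 4.39×10^-5 m = 0.0439 mm.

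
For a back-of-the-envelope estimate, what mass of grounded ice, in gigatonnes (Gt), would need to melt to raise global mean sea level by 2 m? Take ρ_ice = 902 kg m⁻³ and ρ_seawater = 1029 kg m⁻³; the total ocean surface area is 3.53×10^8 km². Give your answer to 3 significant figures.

≈ 7.26×10^5 Gt

Required water volume = Δh × A = 2 m × 3.53×10^14 m² = 7.060×10^14 m³.
ρ_w = 1029 kg m⁻³, so the mass of water = 7.060×10^14 m³ × 1029 kg m⁻³ = 7.265×10^17 kg = 7.26×10^5 Gt (and the same mass of ice, by conservation).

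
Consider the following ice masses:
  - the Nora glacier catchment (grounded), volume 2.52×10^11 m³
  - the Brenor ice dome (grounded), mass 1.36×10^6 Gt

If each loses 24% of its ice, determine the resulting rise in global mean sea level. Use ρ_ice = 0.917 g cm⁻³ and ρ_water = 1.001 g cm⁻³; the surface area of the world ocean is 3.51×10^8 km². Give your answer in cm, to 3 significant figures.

Nora: 0.24 × 2.52×10^11 m³ × (917/1001) = 5.540×10^10 m³ of water.
Brenor: 0.24 × 1.36×10^6 Gt = 3.264×10^17 kg; dividing by ρ_w = 1.001 g cm⁻³ = 1001 kg m⁻³ gives 3.261×10^14 m³ of water.
Total added water ≈ 3.261×10^14 m³ over 3.51×10^14 m² → Δh = 0.929 m = 92.9 cm.

≈ 92.9 cm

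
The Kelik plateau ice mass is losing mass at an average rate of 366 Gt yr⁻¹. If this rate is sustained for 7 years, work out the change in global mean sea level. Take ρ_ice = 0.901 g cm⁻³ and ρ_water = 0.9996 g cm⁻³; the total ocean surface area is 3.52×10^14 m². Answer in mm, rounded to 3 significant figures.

≈ 7.28 mm

Total mass lost = 366 Gt/yr × 7 yr = 2562 Gt = 2.562×10^15 kg.
ρ_w = 0.9996 g cm⁻³ = 999.6 kg m⁻³, so water volume = 2.562×10^15 / 999.6 = 2.563×10^12 m³.
Δh = 2.563×10^12 / 3.52×10^14 = 7.28×10^-3 m = 7.28 mm.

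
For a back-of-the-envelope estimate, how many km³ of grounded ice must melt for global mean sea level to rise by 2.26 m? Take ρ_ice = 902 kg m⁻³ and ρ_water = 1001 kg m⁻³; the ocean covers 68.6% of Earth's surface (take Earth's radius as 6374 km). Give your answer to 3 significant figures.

≈ 8.78×10^5 km³

Required water volume = Δh × A = 2.26 m × 3.50×10^14 m² = 7.915×10^14 m³ = 7.915×10^5 km³.
Ice volume = water volume × ρ_w/ρ_ice = 7.915×10^5 × 1001/902 = 8.78×10^5 km³.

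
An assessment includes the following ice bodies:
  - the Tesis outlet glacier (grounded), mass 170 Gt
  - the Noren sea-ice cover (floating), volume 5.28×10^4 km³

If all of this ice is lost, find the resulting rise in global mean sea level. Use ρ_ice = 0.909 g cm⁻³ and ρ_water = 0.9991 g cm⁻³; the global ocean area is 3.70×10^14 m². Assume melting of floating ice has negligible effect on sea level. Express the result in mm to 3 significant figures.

Tesis: 170 Gt = 1.700×10^14 kg; dividing by ρ_w = 0.9991 g cm⁻³ = 999.1 kg m⁻³ gives 1.702×10^11 m³ of water.
The Noren sea-ice cover is floating and already displaces its own weight of water, so its melt adds essentially nothing to sea level.
Total added water ≈ 1.702×10^11 m³ over 3.70×10^14 m² → Δh = 4.60×10^-4 m = 0.460 mm.

≈ 0.460 mm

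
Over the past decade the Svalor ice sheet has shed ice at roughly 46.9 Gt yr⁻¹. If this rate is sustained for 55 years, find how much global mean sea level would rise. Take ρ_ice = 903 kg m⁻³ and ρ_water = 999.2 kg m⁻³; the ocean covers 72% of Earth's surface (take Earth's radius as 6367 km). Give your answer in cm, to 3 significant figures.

≈ 0.704 cm

Total mass lost = 46.9 Gt/yr × 55 yr = 2580 Gt = 2.580×10^15 kg.
ρ_w = 999.2 kg m⁻³, so water volume = 2.580×10^15 / 999.2 = 2.582×10^12 m³.
Δh = 2.582×10^12 / 3.67×10^14 = 7.04×10^-3 m = 0.704 cm.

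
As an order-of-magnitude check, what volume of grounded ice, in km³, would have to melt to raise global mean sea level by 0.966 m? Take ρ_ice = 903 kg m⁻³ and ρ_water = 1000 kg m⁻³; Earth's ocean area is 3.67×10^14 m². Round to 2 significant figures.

Required water volume = Δh × A = 0.966 m × 3.67×10^14 m² = 3.545×10^14 m³ = 3.545×10^5 km³.
Ice volume = water volume × ρ_w/ρ_ice = 3.545×10^5 × 1000/903 = 3.9×10^5 km³.

≈ 3.9×10^5 km³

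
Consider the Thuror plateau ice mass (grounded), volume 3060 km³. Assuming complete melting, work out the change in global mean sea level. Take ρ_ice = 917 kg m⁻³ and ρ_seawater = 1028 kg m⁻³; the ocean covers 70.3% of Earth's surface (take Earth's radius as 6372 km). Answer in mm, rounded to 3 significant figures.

Thuror: 3060 km³ × (917/1028) = 2730 km³ of water.
Spread over 3.59×10^14 m² of ocean, Δh = 2.730×10^12 / 3.59×10^14 = 7.61×10^-3 m = 7.61 mm.

≈ 7.61 mm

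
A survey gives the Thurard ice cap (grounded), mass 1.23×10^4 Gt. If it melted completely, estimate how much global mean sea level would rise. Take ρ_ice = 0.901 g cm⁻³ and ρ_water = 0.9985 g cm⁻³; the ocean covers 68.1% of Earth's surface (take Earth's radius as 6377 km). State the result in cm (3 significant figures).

Thurard: 1.23×10^4 Gt = 1.230×10^16 kg; dividing by ρ_w = 0.9985 g cm⁻³ = 998.5 kg m⁻³ gives 1.232×10^13 m³ of water.
Spread over 3.48×10^14 m² of ocean, Δh = 1.232×10^13 / 3.48×10^14 = 0.0354 m = 3.54 cm.

≈ 3.54 cm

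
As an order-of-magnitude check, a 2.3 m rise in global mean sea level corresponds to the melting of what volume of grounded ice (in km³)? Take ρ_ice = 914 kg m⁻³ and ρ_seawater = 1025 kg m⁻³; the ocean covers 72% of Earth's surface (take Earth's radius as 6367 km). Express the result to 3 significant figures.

≈ 9.46×10^5 km³

Required water volume = Δh × A = 2.3 m × 3.67×10^14 m² = 8.436×10^14 m³ = 8.436×10^5 km³.
Ice volume = water volume × ρ_w/ρ_ice = 8.436×10^5 × 1025/914 = 9.46×10^5 km³.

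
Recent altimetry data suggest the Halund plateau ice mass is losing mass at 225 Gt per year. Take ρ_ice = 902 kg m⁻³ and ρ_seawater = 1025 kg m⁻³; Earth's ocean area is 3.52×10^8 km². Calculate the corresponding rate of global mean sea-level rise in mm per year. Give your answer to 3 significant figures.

ρ_w = 1025 kg m⁻³. Annual water volume added = 225 Gt / ρ_w = 2.250×10^14 kg / 1025 kg m⁻³ = 2.195×10^11 m³.
Δh per year = 2.195×10^11 / 3.52×10^14 = 6.24×10^-4 m = 0.624 mm.

≈ 0.624 mm/yr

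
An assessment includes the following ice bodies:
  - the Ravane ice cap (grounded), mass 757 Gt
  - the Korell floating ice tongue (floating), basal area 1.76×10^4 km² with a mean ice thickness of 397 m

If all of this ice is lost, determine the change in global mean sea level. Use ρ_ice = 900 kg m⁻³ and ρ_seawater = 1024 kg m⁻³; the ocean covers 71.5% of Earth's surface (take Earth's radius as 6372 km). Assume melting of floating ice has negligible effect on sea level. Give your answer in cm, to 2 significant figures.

Ravane: 757 Gt = 7.570×10^14 kg; dividing by ρ_w = 1024 kg m⁻³ gives 7.393×10^11 m³ of water.
The Korell floating ice tongue is floating and already displaces its own weight of water, so its melt adds essentially nothing to sea level.
Total added water ≈ 7.393×10^11 m³ over 3.65×10^14 m² → Δh = 2.03×10^-3 m = 0.20 cm.

≈ 0.20 cm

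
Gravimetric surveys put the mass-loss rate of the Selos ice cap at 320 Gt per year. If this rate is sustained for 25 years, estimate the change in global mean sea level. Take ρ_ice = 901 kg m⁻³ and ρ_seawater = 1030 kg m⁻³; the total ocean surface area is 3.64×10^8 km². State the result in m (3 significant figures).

Total mass lost = 320 Gt/yr × 25 yr = 8000 Gt = 8.000×10^15 kg.
ρ_w = 1030 kg m⁻³, so water volume = 8.000×10^15 / 1030 = 7.767×10^12 m³.
Δh = 7.767×10^12 / 3.64×10^14 = 0.0213 m.

≈ 0.0213 m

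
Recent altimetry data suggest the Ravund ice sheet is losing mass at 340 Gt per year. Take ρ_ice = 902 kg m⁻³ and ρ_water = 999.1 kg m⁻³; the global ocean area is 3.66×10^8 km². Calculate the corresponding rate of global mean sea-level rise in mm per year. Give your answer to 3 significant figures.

ρ_w = 999.1 kg m⁻³. Annual water volume added = 340 Gt / ρ_w = 3.400×10^14 kg / 999.1 kg m⁻³ = 3.403×10^11 m³.
Δh per year = 3.403×10^11 / 3.66×10^14 = 9.30×10^-4 m = 0.930 mm.

≈ 0.930 mm/yr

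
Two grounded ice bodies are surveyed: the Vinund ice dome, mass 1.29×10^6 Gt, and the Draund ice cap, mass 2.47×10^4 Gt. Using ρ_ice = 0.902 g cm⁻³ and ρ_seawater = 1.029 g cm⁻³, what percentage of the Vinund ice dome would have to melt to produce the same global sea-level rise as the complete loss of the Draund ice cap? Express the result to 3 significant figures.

≈ 1.91 %

Equal sea-level rise means equal mass of meltwater, i.e. equal mass of ice lost.
Ice mass of Draund: 2.470×10^16 kg; ice mass of Vinund: 1.290×10^18 kg.
Fraction required = 2.470×10^16 / 1.290×10^18 = 0.0191 → 1.91 %.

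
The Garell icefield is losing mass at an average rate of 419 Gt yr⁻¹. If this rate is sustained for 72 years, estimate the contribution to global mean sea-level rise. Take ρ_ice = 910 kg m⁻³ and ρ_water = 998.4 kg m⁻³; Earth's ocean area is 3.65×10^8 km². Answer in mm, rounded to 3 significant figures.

≈ 82.8 mm

Total mass lost = 419 Gt/yr × 72 yr = 3.017×10^4 Gt = 3.017×10^16 kg.
ρ_w = 998.4 kg m⁻³, so water volume = 3.017×10^16 / 998.4 = 3.022×10^13 m³.
Δh = 3.022×10^13 / 3.65×10^14 = 0.0828 m = 82.8 mm.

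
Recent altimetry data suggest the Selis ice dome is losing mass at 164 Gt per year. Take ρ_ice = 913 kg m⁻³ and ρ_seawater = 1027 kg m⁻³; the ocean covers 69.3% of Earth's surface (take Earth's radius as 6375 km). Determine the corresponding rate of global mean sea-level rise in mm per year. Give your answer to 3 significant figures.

ρ_w = 1027 kg m⁻³. Annual water volume added = 164 Gt / ρ_w = 1.640×10^14 kg / 1027 kg m⁻³ = 1.597×10^11 m³.
Δh per year = 1.597×10^11 / 3.54×10^14 = 4.51×10^-4 m = 0.451 mm.

≈ 0.451 mm/yr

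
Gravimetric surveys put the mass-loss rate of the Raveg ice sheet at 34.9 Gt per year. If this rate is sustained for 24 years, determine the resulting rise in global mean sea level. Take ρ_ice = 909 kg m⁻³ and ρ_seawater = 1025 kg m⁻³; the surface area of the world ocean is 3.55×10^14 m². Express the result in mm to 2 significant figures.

Total mass lost = 34.9 Gt/yr × 24 yr = 837.6 Gt = 8.376×10^14 kg.
ρ_w = 1025 kg m⁻³, so water volume = 8.376×10^14 / 1025 = 8.172×10^11 m³.
Δh = 8.172×10^11 / 3.55×10^14 = 2.30×10^-3 m = 2.3 mm.

≈ 2.3 mm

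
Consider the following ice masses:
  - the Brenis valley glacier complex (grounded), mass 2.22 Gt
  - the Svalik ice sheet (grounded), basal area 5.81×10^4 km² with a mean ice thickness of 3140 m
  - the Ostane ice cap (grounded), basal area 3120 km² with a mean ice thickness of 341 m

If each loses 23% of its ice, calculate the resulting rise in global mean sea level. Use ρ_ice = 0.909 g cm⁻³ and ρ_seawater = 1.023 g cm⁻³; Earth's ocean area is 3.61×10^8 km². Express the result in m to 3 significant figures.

≈ 0.104 m

Brenis: 0.23 × 2.22 Gt = 5.106×10^11 kg; dividing by ρ_w = 1.023 g cm⁻³ = 1023 kg m⁻³ gives 4.991×10^8 m³ of water.
Svalik: ice volume = 5.81×10^4 km² × 3140 m = 1.824×10^5 km³; 0.23 × 1.824×10^5 × (909/1023) = 3.728×10^4 km³ of water.
Ostane: ice volume = 3120 km² × 341 m = 1064 km³; 0.23 × 1064 × (909/1023) = 217.4 km³ of water.
Total added water ≈ 3.750×10^13 m³ over 3.61×10^14 m² → Δh = 0.104 m.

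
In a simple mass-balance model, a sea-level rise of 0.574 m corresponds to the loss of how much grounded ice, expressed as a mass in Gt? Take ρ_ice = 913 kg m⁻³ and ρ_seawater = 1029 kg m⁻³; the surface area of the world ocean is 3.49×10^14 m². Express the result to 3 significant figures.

≈ 2.06×10^5 Gt

Required water volume = Δh × A = 0.574 m × 3.49×10^14 m² = 2.003×10^14 m³.
ρ_w = 1029 kg m⁻³, so the mass of water = 2.003×10^14 m³ × 1029 kg m⁻³ = 2.061×10^17 kg = 2.06×10^5 Gt (and the same mass of ice, by conservation).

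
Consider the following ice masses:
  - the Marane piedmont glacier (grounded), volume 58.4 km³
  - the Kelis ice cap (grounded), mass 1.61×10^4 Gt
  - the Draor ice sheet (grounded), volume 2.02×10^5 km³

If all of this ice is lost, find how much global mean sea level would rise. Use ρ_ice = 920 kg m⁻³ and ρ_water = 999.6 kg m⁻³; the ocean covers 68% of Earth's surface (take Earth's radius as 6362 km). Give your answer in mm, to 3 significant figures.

≈ 584 mm

Marane: 58.4 km³ × (920/999.6) = 53.75 km³ of water.
Kelis: 1.61×10^4 Gt = 1.610×10^16 kg; dividing by ρ_w = 999.6 kg m⁻³ gives 1.611×10^13 m³ of water.
Draor: 2.02×10^5 km³ × (920/999.6) = 1.859×10^5 km³ of water.
Total added water ≈ 2.021×10^14 m³ over 3.46×10^14 m² → Δh = 0.584 m = 584 mm.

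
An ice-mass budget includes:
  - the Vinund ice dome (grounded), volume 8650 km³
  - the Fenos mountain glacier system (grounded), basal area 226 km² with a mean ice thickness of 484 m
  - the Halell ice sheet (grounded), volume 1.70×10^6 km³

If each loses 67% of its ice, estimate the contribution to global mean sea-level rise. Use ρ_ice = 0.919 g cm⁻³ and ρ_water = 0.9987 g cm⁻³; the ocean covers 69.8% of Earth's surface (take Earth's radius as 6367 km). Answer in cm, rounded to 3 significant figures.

≈ 296 cm

Vinund: 0.67 × 8650 km³ × (919/998.7) = 5333 km³ of water.
Fenos: ice volume = 226 km² × 484 m = 109.4 km³; 0.67 × 109.4 × (919/998.7) = 67.44 km³ of water.
Halell: 0.67 × 1.70×10^6 km³ × (919/998.7) = 1.048×10^6 km³ of water.
Total added water ≈ 1.054×10^15 m³ over 3.56×10^14 m² → Δh = 2.96 m = 296 cm.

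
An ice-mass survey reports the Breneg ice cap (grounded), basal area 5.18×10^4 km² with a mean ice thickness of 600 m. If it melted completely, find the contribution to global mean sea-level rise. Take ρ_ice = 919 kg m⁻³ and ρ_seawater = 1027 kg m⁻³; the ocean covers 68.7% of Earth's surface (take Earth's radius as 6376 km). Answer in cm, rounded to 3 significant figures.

≈ 7.92 cm

Breneg: ice volume = 5.18×10^4 km² × 600 m = 3.108×10^4 km³; 3.108×10^4 × (919/1027) = 2.781×10^4 km³ of water.
Spread over 3.51×10^14 m² of ocean, Δh = 2.781×10^13 / 3.51×10^14 = 0.0792 m = 7.92 cm.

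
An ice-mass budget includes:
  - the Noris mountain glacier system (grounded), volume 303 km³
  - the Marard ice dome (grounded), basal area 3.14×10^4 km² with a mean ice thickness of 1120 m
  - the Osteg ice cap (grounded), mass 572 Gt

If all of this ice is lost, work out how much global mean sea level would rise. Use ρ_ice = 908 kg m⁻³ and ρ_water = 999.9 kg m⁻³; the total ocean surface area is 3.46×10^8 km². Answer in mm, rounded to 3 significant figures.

Noris: 303 km³ × (908/999.9) = 275.2 km³ of water.
Marard: ice volume = 3.14×10^4 km² × 1120 m = 3.517×10^4 km³; 3.517×10^4 × (908/999.9) = 3.194×10^4 km³ of water.
Osteg: 572 Gt = 5.720×10^14 kg; dividing by ρ_w = 999.9 kg m⁻³ gives 5.721×10^11 m³ of water.
Total added water ≈ 3.278×10^13 m³ over 3.46×10^14 m² → Δh = 0.0947 m = 94.7 mm.

≈ 94.7 mm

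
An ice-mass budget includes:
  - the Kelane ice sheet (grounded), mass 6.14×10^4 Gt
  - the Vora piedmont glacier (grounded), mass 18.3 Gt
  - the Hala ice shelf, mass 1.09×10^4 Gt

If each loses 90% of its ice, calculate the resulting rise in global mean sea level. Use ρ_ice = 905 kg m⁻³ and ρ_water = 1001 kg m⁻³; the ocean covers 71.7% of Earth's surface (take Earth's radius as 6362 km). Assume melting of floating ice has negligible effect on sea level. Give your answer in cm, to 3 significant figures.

≈ 15.1 cm

Kelane: 0.9 × 6.14×10^4 Gt = 5.526×10^16 kg; dividing by ρ_w = 1001 kg m⁻³ gives 5.520×10^13 m³ of water.
Vora: 0.9 × 18.3 Gt = 1.647×10^13 kg; dividing by ρ_w = 1001 kg m⁻³ gives 1.645×10^10 m³ of water.
The Hala ice shelf is floating and already displaces its own weight of water, so its melt adds essentially nothing to sea level.
Total added water ≈ 5.522×10^13 m³ over 3.65×10^14 m² → Δh = 0.151 m = 15.1 cm.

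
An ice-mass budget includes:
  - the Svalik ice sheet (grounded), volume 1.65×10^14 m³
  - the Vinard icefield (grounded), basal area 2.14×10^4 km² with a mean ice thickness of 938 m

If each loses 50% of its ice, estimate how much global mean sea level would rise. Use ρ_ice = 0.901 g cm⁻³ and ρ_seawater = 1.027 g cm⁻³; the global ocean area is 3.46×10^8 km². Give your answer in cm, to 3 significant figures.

Svalik: 0.5 × 1.65×10^14 m³ × (901/1027) = 7.238×10^13 m³ of water.
Vinard: ice volume = 2.14×10^4 km² × 938 m = 2.007×10^4 km³; 0.5 × 2.007×10^4 × (901/1027) = 8805 km³ of water.
Total added water ≈ 8.118×10^13 m³ over 3.46×10^14 m² → Δh = 0.235 m = 23.5 cm.

≈ 23.5 cm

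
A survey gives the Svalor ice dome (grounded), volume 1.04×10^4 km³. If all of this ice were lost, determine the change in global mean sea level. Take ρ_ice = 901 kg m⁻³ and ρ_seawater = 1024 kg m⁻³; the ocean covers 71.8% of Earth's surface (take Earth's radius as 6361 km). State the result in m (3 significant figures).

≈ 0.0251 m

Svalor: 1.04×10^4 km³ × (901/1024) = 9151 km³ of water.
Spread over 3.65×10^14 m² of ocean, Δh = 9.151×10^12 / 3.65×10^14 = 0.0251 m.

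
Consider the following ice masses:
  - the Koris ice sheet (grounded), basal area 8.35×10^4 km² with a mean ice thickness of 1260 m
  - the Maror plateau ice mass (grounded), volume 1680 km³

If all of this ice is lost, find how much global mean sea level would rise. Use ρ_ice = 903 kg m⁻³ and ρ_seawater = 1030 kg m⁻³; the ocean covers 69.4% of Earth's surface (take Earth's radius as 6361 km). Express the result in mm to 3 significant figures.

Koris: ice volume = 8.35×10^4 km² × 1260 m = 1.052×10^5 km³; 1.052×10^5 × (903/1030) = 9.224×10^4 km³ of water.
Maror: 1680 km³ × (903/1030) = 1473 km³ of water.
Total added water ≈ 9.371×10^13 m³ over 3.53×10^14 m² → Δh = 0.266 m = 266 mm.

≈ 266 mm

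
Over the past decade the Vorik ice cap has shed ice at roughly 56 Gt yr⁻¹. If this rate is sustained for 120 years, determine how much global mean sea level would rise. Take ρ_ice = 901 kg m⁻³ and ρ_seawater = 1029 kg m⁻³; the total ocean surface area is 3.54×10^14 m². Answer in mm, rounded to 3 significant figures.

≈ 18.4 mm

Total mass lost = 56 Gt/yr × 120 yr = 6720 Gt = 6.720×10^15 kg.
ρ_w = 1029 kg m⁻³, so water volume = 6.720×10^15 / 1029 = 6.531×10^12 m³.
Δh = 6.531×10^12 / 3.54×10^14 = 0.0184 m = 18.4 mm.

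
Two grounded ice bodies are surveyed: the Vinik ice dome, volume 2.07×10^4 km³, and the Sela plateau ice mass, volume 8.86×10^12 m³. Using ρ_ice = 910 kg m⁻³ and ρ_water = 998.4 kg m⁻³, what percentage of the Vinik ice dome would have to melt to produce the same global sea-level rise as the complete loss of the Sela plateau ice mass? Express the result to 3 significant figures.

Equal sea-level rise means equal mass of meltwater, i.e. equal mass of ice lost.
Ice mass of Sela: 8.063×10^15 kg; ice mass of Vinik: 1.884×10^16 kg.
Fraction required = 8.063×10^15 / 1.884×10^16 = 0.428 → 42.8 %.

≈ 42.8 %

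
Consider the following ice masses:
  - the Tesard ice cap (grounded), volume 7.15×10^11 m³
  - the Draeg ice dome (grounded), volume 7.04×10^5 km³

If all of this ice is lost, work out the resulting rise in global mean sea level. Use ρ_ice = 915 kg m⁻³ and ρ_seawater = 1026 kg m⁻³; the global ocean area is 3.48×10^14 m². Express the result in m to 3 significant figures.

Tesard: 7.15×10^11 m³ × (915/1026) = 6.376×10^11 m³ of water.
Draeg: 7.04×10^5 km³ × (915/1026) = 6.278×10^5 km³ of water.
Total added water ≈ 6.285×10^14 m³ over 3.48×10^14 m² → Δh = 1.81 m.

≈ 1.81 m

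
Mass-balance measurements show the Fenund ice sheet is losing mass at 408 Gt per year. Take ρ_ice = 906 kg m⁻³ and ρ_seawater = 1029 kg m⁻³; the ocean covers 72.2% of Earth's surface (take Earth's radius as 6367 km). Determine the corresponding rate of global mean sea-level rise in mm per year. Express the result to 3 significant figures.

ρ_w = 1029 kg m⁻³. Annual water volume added = 408 Gt / ρ_w = 4.080×10^14 kg / 1029 kg m⁻³ = 3.965×10^11 m³.
Δh per year = 3.965×10^11 / 3.68×10^14 = 1.08×10^-3 m = 1.08 mm.

≈ 1.08 mm/yr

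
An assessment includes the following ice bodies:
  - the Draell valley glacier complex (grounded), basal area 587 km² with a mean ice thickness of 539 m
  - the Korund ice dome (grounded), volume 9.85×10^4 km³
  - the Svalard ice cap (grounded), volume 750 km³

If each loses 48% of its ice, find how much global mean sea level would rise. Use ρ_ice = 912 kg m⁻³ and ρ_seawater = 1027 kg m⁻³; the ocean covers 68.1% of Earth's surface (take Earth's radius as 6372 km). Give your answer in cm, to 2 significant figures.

≈ 12 cm

Draell: ice volume = 587 km² × 539 m = 316.4 km³; 0.48 × 316.4 × (912/1027) = 134.9 km³ of water.
Korund: 0.48 × 9.85×10^4 km³ × (912/1027) = 4.199×10^4 km³ of water.
Svalard: 0.48 × 750 km³ × (912/1027) = 319.7 km³ of water.
Total added water ≈ 4.244×10^13 m³ over 3.47×10^14 m² → Δh = 0.122 m = 12 cm.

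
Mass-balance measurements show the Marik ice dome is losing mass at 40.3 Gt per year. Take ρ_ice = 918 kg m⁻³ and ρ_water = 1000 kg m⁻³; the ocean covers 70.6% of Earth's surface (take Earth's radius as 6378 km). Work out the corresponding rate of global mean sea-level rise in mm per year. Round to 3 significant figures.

ρ_w = 1000 kg m⁻³. Annual water volume added = 40.3 Gt / ρ_w = 4.030×10^13 kg / 1000 kg m⁻³ = 4.030×10^10 m³.
Δh per year = 4.030×10^10 / 3.61×10^14 = 1.12×10^-4 m = 0.112 mm.

≈ 0.112 mm/yr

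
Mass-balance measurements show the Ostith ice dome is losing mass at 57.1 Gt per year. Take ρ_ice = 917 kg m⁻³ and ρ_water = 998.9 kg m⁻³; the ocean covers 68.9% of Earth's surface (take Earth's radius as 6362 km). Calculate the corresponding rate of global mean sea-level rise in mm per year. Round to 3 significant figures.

ρ_w = 998.9 kg m⁻³. Annual water volume added = 57.1 Gt / ρ_w = 5.710×10^13 kg / 998.9 kg m⁻³ = 5.716×10^10 m³.
Δh per year = 5.716×10^10 / 3.50×10^14 = 1.63×10^-4 m = 0.163 mm.

≈ 0.163 mm/yr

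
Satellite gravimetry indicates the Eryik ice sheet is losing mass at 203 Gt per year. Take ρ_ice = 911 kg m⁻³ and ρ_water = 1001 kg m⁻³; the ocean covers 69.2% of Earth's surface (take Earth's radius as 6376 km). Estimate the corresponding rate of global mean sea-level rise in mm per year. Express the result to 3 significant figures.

≈ 0.574 mm/yr

ρ_w = 1001 kg m⁻³. Annual water volume added = 203 Gt / ρ_w = 2.030×10^14 kg / 1001 kg m⁻³ = 2.028×10^11 m³.
Δh per year = 2.028×10^11 / 3.54×10^14 = 5.74×10^-4 m = 0.574 mm.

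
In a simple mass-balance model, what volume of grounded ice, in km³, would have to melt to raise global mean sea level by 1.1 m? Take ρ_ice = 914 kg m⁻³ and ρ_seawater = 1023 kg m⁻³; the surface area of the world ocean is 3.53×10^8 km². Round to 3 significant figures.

≈ 4.35×10^5 km³

Required water volume = Δh × A = 1.1 m × 3.53×10^14 m² = 3.883×10^14 m³ = 3.883×10^5 km³.
Ice volume = water volume × ρ_w/ρ_ice = 3.883×10^5 × 1023/914 = 4.35×10^5 km³.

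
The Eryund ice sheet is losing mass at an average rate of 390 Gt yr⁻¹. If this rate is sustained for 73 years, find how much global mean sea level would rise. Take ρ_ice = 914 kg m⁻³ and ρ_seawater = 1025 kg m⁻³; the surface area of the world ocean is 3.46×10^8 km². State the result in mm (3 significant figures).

≈ 80.3 mm

Total mass lost = 390 Gt/yr × 73 yr = 2.847×10^4 Gt = 2.847×10^16 kg.
ρ_w = 1025 kg m⁻³, so water volume = 2.847×10^16 / 1025 = 2.778×10^13 m³.
Δh = 2.778×10^13 / 3.46×10^14 = 0.0803 m = 80.3 mm.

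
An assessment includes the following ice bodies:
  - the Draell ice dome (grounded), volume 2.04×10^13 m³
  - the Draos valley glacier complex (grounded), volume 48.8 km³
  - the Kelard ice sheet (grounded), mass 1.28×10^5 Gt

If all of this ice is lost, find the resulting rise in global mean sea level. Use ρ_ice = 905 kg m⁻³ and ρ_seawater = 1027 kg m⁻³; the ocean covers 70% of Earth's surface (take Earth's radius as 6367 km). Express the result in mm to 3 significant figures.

≈ 400 mm

Draell: 2.04×10^13 m³ × (905/1027) = 1.798×10^13 m³ of water.
Draos: 48.8 km³ × (905/1027) = 43.00 km³ of water.
Kelard: 1.28×10^5 Gt = 1.280×10^17 kg; dividing by ρ_w = 1027 kg m⁻³ gives 1.246×10^14 m³ of water.
Total added water ≈ 1.427×10^14 m³ over 3.57×10^14 m² → Δh = 0.400 m = 400 mm.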